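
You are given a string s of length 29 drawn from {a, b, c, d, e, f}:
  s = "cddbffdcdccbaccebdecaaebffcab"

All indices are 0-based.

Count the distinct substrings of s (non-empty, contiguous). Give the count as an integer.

404

rank→(start, suffix):
  0 → (20, 'aaebffcab')
  1 → (27, 'ab')
  2 → (12, 'accebdecaaebffcab')
  3 → (21, 'aebffcab')
  4 → (28, 'b')
  5 → (11, 'baccebdecaaebffcab')
  6 → (16, 'bdecaaebffcab')
  7 → (23, 'bffcab')
  8 → (3, 'bffdcdccbaccebdecaaebffcab')
  9 → (19, 'caaebffcab')
  10 → (26, 'cab')
  11 → (10, 'cbaccebdecaaebffcab')
  12 → (9, 'ccbaccebdecaaebffcab')
  13 → (13, 'ccebdecaaebffcab')
  14 → (7, 'cdccbaccebdecaaebffcab')
  15 → (0, 'cddbffdcdccbaccebdecaaebffcab')
  16 → (14, 'cebdecaaebffcab')
  17 → (2, 'dbffdcdccbaccebdecaaebffcab')
  18 → (8, 'dccbaccebdecaaebffcab')
  19 → (6, 'dcdccbaccebdecaaebffcab')
  20 → (1, 'ddbffdcdccbaccebdecaaebffcab')
  21 → (17, 'decaaebffcab')
  22 → (15, 'ebdecaaebffcab')
  23 → (22, 'ebffcab')
  24 → (18, 'ecaaebffcab')
  25 → (25, 'fcab')
  26 → (5, 'fdcdccbaccebdecaaebffcab')
  27 → (24, 'ffcab')
  28 → (4, 'ffdcdccbaccebdecaaebffcab')

SA = [20, 27, 12, 21, 28, 11, 16, 23, 3, 19, 26, 10, 9, 13, 7, 0, 14, 2, 8, 6, 1, 17, 15, 22, 18, 25, 5, 24, 4]
[i] adj suffixes → lcp
  [1] 20/27 → 1 ('a')
  [2] 27/12 → 1 ('a')
  [3] 12/21 → 1 ('a')
  [4] 21/28 → 0 ('')
  [5] 28/11 → 1 ('b')
  [6] 11/16 → 1 ('b')
  [7] 16/23 → 1 ('b')
  [8] 23/3 → 3 ('bff')
  [9] 3/19 → 0 ('')
  [10] 19/26 → 2 ('ca')
  [11] 26/10 → 1 ('c')
  [12] 10/9 → 1 ('c')
  [13] 9/13 → 2 ('cc')
  [14] 13/7 → 1 ('c')
  [15] 7/0 → 2 ('cd')
  [16] 0/14 → 1 ('c')
  [17] 14/2 → 0 ('')
  [18] 2/8 → 1 ('d')
  [19] 8/6 → 2 ('dc')
  [20] 6/1 → 1 ('d')
  [21] 1/17 → 1 ('d')
  [22] 17/15 → 0 ('')
  [23] 15/22 → 2 ('eb')
  [24] 22/18 → 1 ('e')
  [25] 18/25 → 0 ('')
  [26] 25/5 → 1 ('f')
  [27] 5/24 → 1 ('f')
  [28] 24/4 → 2 ('ff')

n(n+1)/2 = 29·30/2 = 435
Σ LCP = 0 + 1 + 1 + 1 + 0 + 1 + 1 + 1 + 3 + 0 + 2 + 1 + 1 + 2 + 1 + 2 + 1 + 0 + 1 + 2 + 1 + 1 + 0 + 2 + 1 + 0 + 1 + 1 + 2 = 31
distinct = 435 − 31 = 404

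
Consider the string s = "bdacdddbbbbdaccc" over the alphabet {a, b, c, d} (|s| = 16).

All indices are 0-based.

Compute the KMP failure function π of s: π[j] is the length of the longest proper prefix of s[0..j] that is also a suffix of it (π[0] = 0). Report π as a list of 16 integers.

π[0] = 0
j=1 s[j]='d': π[1]=0 (border '')
j=2 s[j]='a': π[2]=0 (border '')
j=3 s[j]='c': π[3]=0 (border '')
j=4 s[j]='d': π[4]=0 (border '')
j=5 s[j]='d': π[5]=0 (border '')
j=6 s[j]='d': π[6]=0 (border '')
j=7 s[j]='b': π[7]=1 (border 'b')
j=8 s[j]='b': k: 1→0; π[8]=1 (border 'b')
j=9 s[j]='b': k: 1→0; π[9]=1 (border 'b')
j=10 s[j]='b': k: 1→0; π[10]=1 (border 'b')
j=11 s[j]='d': π[11]=2 (border 'bd')
j=12 s[j]='a': π[12]=3 (border 'bda')
j=13 s[j]='c': π[13]=4 (border 'bdac')
j=14 s[j]='c': k: 4→0; π[14]=0 (border '')
j=15 s[j]='c': π[15]=0 (border '')

[0, 0, 0, 0, 0, 0, 0, 1, 1, 1, 1, 2, 3, 4, 0, 0]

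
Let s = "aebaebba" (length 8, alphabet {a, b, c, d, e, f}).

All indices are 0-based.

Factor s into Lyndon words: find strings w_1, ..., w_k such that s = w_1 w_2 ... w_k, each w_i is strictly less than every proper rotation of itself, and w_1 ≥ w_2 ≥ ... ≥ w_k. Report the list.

["aebaebb", "a"]

emit factor 1: 'aebaebb' (i=0, period=7)
emit factor 2: 'a' (i=7, period=1)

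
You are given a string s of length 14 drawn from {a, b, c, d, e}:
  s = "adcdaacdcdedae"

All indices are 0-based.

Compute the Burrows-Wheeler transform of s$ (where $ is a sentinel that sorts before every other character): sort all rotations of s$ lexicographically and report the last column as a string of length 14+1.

eda$ddadceaccad

rank  rotation         last
    0  $adcdaacdcdedae  e
    1  aacdcdedae$adcd  d
    2  acdcdedae$adcda  a
    3  adcdaacdcdedae$  $
    4  ae$adcdaacdcded  d
    5  cdaacdcdedae$ad  d
    6  cdcdedae$adcdaa  a
    7  cdedae$adcdaacd  d
    8  daacdcdedae$adc  c
    9  dae$adcdaacdcde  e
   10  dcdaacdcdedae$a  a
   11  dcdedae$adcdaac  c
   12  dedae$adcdaacdc  c
   13  e$adcdaacdcdeda  a
   14  edae$adcdaacdcd  d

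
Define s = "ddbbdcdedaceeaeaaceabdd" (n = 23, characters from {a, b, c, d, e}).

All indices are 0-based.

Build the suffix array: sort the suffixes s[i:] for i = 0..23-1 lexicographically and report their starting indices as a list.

sorted suffixes:
  #0 SA[0]=15  'aaceabdd'
  #1 SA[1]=19  'abdd'
  #2 SA[2]=16  'aceabdd'
  #3 SA[3]=9  'aceeaeaaceabdd'
  #4 SA[4]=13  'aeaaceabdd'
  #5 SA[5]=2  'bbdcdedaceeaeaaceabdd'
  #6 SA[6]=3  'bdcdedaceeaeaaceabdd'
  #7 SA[7]=20  'bdd'
  #8 SA[8]=5  'cdedaceeaeaaceabdd'
  #9 SA[9]=17  'ceabdd'
  #10 SA[10]=10  'ceeaeaaceabdd'
  #11 SA[11]=22  'd'
  #12 SA[12]=8  'daceeaeaaceabdd'
  #13 SA[13]=1  'dbbdcdedaceeaeaaceabdd'
  #14 SA[14]=4  'dcdedaceeaeaaceabdd'
  #15 SA[15]=21  'dd'
  #16 SA[16]=0  'ddbbdcdedaceeaeaaceabdd'
  #17 SA[17]=6  'dedaceeaeaaceabdd'
  #18 SA[18]=14  'eaaceabdd'
  #19 SA[19]=18  'eabdd'
  #20 SA[20]=12  'eaeaaceabdd'
  #21 SA[21]=7  'edaceeaeaaceabdd'
  #22 SA[22]=11  'eeaeaaceabdd'

[15, 19, 16, 9, 13, 2, 3, 20, 5, 17, 10, 22, 8, 1, 4, 21, 0, 6, 14, 18, 12, 7, 11]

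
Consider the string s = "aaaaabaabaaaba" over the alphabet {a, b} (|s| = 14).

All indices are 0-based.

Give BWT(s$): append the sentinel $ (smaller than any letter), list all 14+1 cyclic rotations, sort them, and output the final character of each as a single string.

rank  rotation         last
    0  $aaaaabaabaaaba  a
    1  a$aaaaabaabaaab  b
    2  aaaaabaabaaaba$  $
    3  aaaabaabaaaba$a  a
    4  aaaba$aaaaabaab  b
    5  aaabaabaaaba$aa  a
    6  aaba$aaaaabaaba  a
    7  aabaaaba$aaaaab  b
    8  aabaabaaaba$aaa  a
    9  aba$aaaaabaabaa  a
   10  abaaaba$aaaaaba  a
   11  abaabaaaba$aaaa  a
   12  ba$aaaaabaabaaa  a
   13  baaaba$aaaaabaa  a
   14  baabaaaba$aaaaa  a

ab$abaabaaaaaaa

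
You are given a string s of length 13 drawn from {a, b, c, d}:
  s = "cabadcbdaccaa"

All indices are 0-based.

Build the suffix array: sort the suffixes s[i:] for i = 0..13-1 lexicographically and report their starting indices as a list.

rank | idx | suffix
   0 |  12 | a
   1 |  11 | aa
   2 |   1 | abadcbdaccaa
   3 |   8 | accaa
   4 |   3 | adcbdaccaa
   5 |   2 | badcbdaccaa
   6 |   6 | bdaccaa
   7 |  10 | caa
   8 |   0 | cabadcbdaccaa
   9 |   5 | cbdaccaa
  10 |   9 | ccaa
  11 |   7 | daccaa
  12 |   4 | dcbdaccaa

[12, 11, 1, 8, 3, 2, 6, 10, 0, 5, 9, 7, 4]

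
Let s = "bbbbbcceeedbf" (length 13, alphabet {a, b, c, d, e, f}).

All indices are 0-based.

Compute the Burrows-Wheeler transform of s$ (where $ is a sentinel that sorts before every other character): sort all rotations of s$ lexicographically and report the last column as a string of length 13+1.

f$bbbbdbceeecb

rank  rotation        last
    0  $bbbbbcceeedbf  f
    1  bbbbbcceeedbf$  $
    2  bbbbcceeedbf$b  b
    3  bbbcceeedbf$bb  b
    4  bbcceeedbf$bbb  b
    5  bcceeedbf$bbbb  b
    6  bf$bbbbbcceeed  d
    7  cceeedbf$bbbbb  b
    8  ceeedbf$bbbbbc  c
    9  dbf$bbbbbcceee  e
   10  edbf$bbbbbccee  e
   11  eedbf$bbbbbcce  e
   12  eeedbf$bbbbbcc  c
   13  f$bbbbbcceeedb  b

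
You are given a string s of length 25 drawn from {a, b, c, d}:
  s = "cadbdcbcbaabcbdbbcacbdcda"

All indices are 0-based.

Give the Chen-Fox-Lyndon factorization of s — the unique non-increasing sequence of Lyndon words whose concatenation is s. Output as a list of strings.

emit factor 1: 'c' (i=0, period=1)
emit factor 2: 'adbdcbcb' (i=1, period=8)
emit factor 3: 'aabcbdbbcacbdcd' (i=9, period=15)
emit factor 4: 'a' (i=24, period=1)

["c", "adbdcbcb", "aabcbdbbcacbdcd", "a"]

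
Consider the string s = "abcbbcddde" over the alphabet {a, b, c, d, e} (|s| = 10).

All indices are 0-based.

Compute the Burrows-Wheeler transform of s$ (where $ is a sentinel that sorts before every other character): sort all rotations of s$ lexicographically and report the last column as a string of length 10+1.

e$cabbbcddd

rank  rotation     last
    0  $abcbbcddde  e
    1  abcbbcddde$  $
    2  bbcddde$abc  c
    3  bcbbcddde$a  a
    4  bcddde$abcb  b
    5  cbbcddde$ab  b
    6  cddde$abcbb  b
    7  ddde$abcbbc  c
    8  dde$abcbbcd  d
    9  de$abcbbcdd  d
   10  e$abcbbcddd  d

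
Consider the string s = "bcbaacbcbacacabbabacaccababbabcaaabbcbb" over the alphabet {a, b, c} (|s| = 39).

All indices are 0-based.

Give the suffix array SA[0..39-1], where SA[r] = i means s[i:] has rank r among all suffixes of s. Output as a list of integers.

rank | idx | suffix
   0 |  31 | aaabbcbb
   1 |  32 | aabbcbb
   2 |   3 | aacbcbacacabbabacaccababbabcaaabbcbb
   3 |  23 | ababbabcaaabbcbb
   4 |  16 | abacaccababbabcaaabbcbb
   5 |  13 | abbabacaccababbabcaaabbcbb
   6 |  25 | abbabcaaabbcbb
   7 |  33 | abbcbb
   8 |  28 | abcaaabbcbb
   9 |  11 | acabbabacaccababbabcaaabbcbb
  10 |   9 | acacabbabacaccababbabcaaabbcbb
  11 |  18 | acaccababbabcaaabbcbb
  12 |   4 | acbcbacacabbabacaccababbabcaaabbcbb
  13 |  20 | accababbabcaaabbcbb
  14 |  38 | b
  15 |   2 | baacbcbacacabbabacaccababbabcaaabbcbb
  16 |  15 | babacaccababbabcaaabbcbb
  17 |  24 | babbabcaaabbcbb
  18 |  27 | babcaaabbcbb
  19 |   8 | bacacabbabacaccababbabcaaabbcbb
  20 |  17 | bacaccababbabcaaabbcbb
  21 |  37 | bb
  22 |  14 | bbabacaccababbabcaaabbcbb
  23 |  26 | bbabcaaabbcbb
  24 |  34 | bbcbb
  25 |  29 | bcaaabbcbb
  26 |   0 | bcbaacbcbacacabbabacaccababbabcaaabbcbb
  27 |   6 | bcbacacabbabacaccababbabcaaabbcbb
  28 |  35 | bcbb
  29 |  30 | caaabbcbb
  30 |  22 | cababbabcaaabbcbb
  31 |  12 | cabbabacaccababbabcaaabbcbb
  32 |  10 | cacabbabacaccababbabcaaabbcbb
  33 |  19 | caccababbabcaaabbcbb
  34 |   1 | cbaacbcbacacabbabacaccababbabcaaabbcbb
  35 |   7 | cbacacabbabacaccababbabcaaabbcbb
  36 |  36 | cbb
  37 |   5 | cbcbacacabbabacaccababbabcaaabbcbb
  38 |  21 | ccababbabcaaabbcbb

[31, 32, 3, 23, 16, 13, 25, 33, 28, 11, 9, 18, 4, 20, 38, 2, 15, 24, 27, 8, 17, 37, 14, 26, 34, 29, 0, 6, 35, 30, 22, 12, 10, 19, 1, 7, 36, 5, 21]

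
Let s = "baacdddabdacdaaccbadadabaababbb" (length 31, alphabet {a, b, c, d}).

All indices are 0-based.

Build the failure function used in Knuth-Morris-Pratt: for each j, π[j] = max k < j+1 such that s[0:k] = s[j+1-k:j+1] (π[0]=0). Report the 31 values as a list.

π[0] = 0
j=1 s[j]='a': π[1]=0 (border '')
j=2 s[j]='a': π[2]=0 (border '')
j=3 s[j]='c': π[3]=0 (border '')
j=4 s[j]='d': π[4]=0 (border '')
j=5 s[j]='d': π[5]=0 (border '')
j=6 s[j]='d': π[6]=0 (border '')
j=7 s[j]='a': π[7]=0 (border '')
j=8 s[j]='b': π[8]=1 (border 'b')
j=9 s[j]='d': k: 1→0; π[9]=0 (border '')
j=10 s[j]='a': π[10]=0 (border '')
j=11 s[j]='c': π[11]=0 (border '')
j=12 s[j]='d': π[12]=0 (border '')
j=13 s[j]='a': π[13]=0 (border '')
j=14 s[j]='a': π[14]=0 (border '')
j=15 s[j]='c': π[15]=0 (border '')
j=16 s[j]='c': π[16]=0 (border '')
j=17 s[j]='b': π[17]=1 (border 'b')
j=18 s[j]='a': π[18]=2 (border 'ba')
j=19 s[j]='d': k: 2→0; π[19]=0 (border '')
j=20 s[j]='a': π[20]=0 (border '')
j=21 s[j]='d': π[21]=0 (border '')
j=22 s[j]='a': π[22]=0 (border '')
j=23 s[j]='b': π[23]=1 (border 'b')
j=24 s[j]='a': π[24]=2 (border 'ba')
j=25 s[j]='a': π[25]=3 (border 'baa')
j=26 s[j]='b': k: 3→0; π[26]=1 (border 'b')
j=27 s[j]='a': π[27]=2 (border 'ba')
j=28 s[j]='b': k: 2→0; π[28]=1 (border 'b')
j=29 s[j]='b': k: 1→0; π[29]=1 (border 'b')
j=30 s[j]='b': k: 1→0; π[30]=1 (border 'b')

[0, 0, 0, 0, 0, 0, 0, 0, 1, 0, 0, 0, 0, 0, 0, 0, 0, 1, 2, 0, 0, 0, 0, 1, 2, 3, 1, 2, 1, 1, 1]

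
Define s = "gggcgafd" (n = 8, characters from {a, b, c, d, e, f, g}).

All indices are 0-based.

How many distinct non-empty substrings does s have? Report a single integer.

rank | idx | suffix
   0 |   5 | afd
   1 |   3 | cgafd
   2 |   7 | d
   3 |   6 | fd
   4 |   4 | gafd
   5 |   2 | gcgafd
   6 |   1 | ggcgafd
   7 |   0 | gggcgafd

SA = [5, 3, 7, 6, 4, 2, 1, 0]
[i] adj suffixes → lcp
  [1] 5/3 → 0 ('')
  [2] 3/7 → 0 ('')
  [3] 7/6 → 0 ('')
  [4] 6/4 → 0 ('')
  [5] 4/2 → 1 ('g')
  [6] 2/1 → 1 ('g')
  [7] 1/0 → 2 ('gg')

n(n+1)/2 = 8·9/2 = 36
Σ LCP = 0 + 0 + 0 + 0 + 0 + 1 + 1 + 2 = 4
distinct = 36 − 4 = 32

32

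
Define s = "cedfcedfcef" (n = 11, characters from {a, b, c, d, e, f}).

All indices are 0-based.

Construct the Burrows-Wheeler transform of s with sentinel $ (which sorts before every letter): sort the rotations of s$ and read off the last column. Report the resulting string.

rank  rotation      last
    0  $cedfcedfcef  f
    1  cedfcedfcef$  $
    2  cedfcef$cedf  f
    3  cef$cedfcedf  f
    4  dfcedfcef$ce  e
    5  dfcef$cedfce  e
    6  edfcedfcef$c  c
    7  edfcef$cedfc  c
    8  ef$cedfcedfc  c
    9  f$cedfcedfce  e
   10  fcedfcef$ced  d
   11  fcef$cedfced  d

f$ffeecccedd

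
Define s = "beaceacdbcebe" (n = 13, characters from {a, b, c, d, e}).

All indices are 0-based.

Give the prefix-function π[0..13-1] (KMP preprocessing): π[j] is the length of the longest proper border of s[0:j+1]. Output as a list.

π[0] = 0
j=1 s[j]='e': π[1]=0 (border '')
j=2 s[j]='a': π[2]=0 (border '')
j=3 s[j]='c': π[3]=0 (border '')
j=4 s[j]='e': π[4]=0 (border '')
j=5 s[j]='a': π[5]=0 (border '')
j=6 s[j]='c': π[6]=0 (border '')
j=7 s[j]='d': π[7]=0 (border '')
j=8 s[j]='b': π[8]=1 (border 'b')
j=9 s[j]='c': k: 1→0; π[9]=0 (border '')
j=10 s[j]='e': π[10]=0 (border '')
j=11 s[j]='b': π[11]=1 (border 'b')
j=12 s[j]='e': π[12]=2 (border 'be')

[0, 0, 0, 0, 0, 0, 0, 0, 1, 0, 0, 1, 2]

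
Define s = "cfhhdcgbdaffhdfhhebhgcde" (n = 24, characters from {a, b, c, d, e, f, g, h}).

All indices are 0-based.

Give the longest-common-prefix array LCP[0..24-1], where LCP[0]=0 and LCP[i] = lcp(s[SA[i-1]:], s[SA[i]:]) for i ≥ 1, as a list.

sorted suffixes:
  #0 SA[0]=9  'affhdfhhebhgcde'
  #1 SA[1]=7  'bdaffhdfhhebhgcde'
  #2 SA[2]=18  'bhgcde'
  #3 SA[3]=21  'cde'
  #4 SA[4]=0  'cfhhdcgbdaffhdfhhebhgcde'
  #5 SA[5]=5  'cgbdaffhdfhhebhgcde'
  #6 SA[6]=8  'daffhdfhhebhgcde'
  #7 SA[7]=4  'dcgbdaffhdfhhebhgcde'
  #8 SA[8]=22  'de'
  #9 SA[9]=13  'dfhhebhgcde'
  #10 SA[10]=23  'e'
  #11 SA[11]=17  'ebhgcde'
  #12 SA[12]=10  'ffhdfhhebhgcde'
  #13 SA[13]=11  'fhdfhhebhgcde'
  #14 SA[14]=1  'fhhdcgbdaffhdfhhebhgcde'
  #15 SA[15]=14  'fhhebhgcde'
  #16 SA[16]=6  'gbdaffhdfhhebhgcde'
  #17 SA[17]=20  'gcde'
  #18 SA[18]=3  'hdcgbdaffhdfhhebhgcde'
  #19 SA[19]=12  'hdfhhebhgcde'
  #20 SA[20]=16  'hebhgcde'
  #21 SA[21]=19  'hgcde'
  #22 SA[22]=2  'hhdcgbdaffhdfhhebhgcde'
  #23 SA[23]=15  'hhebhgcde'

SA = [9, 7, 18, 21, 0, 5, 8, 4, 22, 13, 23, 17, 10, 11, 1, 14, 6, 20, 3, 12, 16, 19, 2, 15]
rank  pair      lcp
   1  s[9:],s[7:]  0  ''
   2  s[7:],s[18:]  1  'b'
   3  s[18:],s[21:]  0  ''
   4  s[21:],s[0:]  1  'c'
   5  s[0:],s[5:]  1  'c'
   6  s[5:],s[8:]  0  ''
   7  s[8:],s[4:]  1  'd'
   8  s[4:],s[22:]  1  'd'
   9  s[22:],s[13:]  1  'd'
  10  s[13:],s[23:]  0  ''
  11  s[23:],s[17:]  1  'e'
  12  s[17:],s[10:]  0  ''
  13  s[10:],s[11:]  1  'f'
  14  s[11:],s[1:]  2  'fh'
  15  s[1:],s[14:]  3  'fhh'
  16  s[14:],s[6:]  0  ''
  17  s[6:],s[20:]  1  'g'
  18  s[20:],s[3:]  0  ''
  19  s[3:],s[12:]  2  'hd'
  20  s[12:],s[16:]  1  'h'
  21  s[16:],s[19:]  1  'h'
  22  s[19:],s[2:]  1  'h'
  23  s[2:],s[15:]  2  'hh'

[0, 0, 1, 0, 1, 1, 0, 1, 1, 1, 0, 1, 0, 1, 2, 3, 0, 1, 0, 2, 1, 1, 1, 2]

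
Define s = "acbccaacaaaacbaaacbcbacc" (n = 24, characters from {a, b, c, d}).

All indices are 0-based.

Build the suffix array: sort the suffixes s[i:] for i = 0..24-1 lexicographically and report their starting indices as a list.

rank | idx | suffix
   0 |   8 | aaaacbaaacbcbacc
   1 |   9 | aaacbaaacbcbacc
   2 |  14 | aaacbcbacc
   3 |   5 | aacaaaacbaaacbcbacc
   4 |  10 | aacbaaacbcbacc
   5 |  15 | aacbcbacc
   6 |   6 | acaaaacbaaacbcbacc
   7 |  11 | acbaaacbcbacc
   8 |  16 | acbcbacc
   9 |   0 | acbccaacaaaacbaaacbcbacc
  10 |  21 | acc
  11 |  13 | baaacbcbacc
  12 |  20 | bacc
  13 |  18 | bcbacc
  14 |   2 | bccaacaaaacbaaacbcbacc
  15 |  23 | c
  16 |   7 | caaaacbaaacbcbacc
  17 |   4 | caacaaaacbaaacbcbacc
  18 |  12 | cbaaacbcbacc
  19 |  19 | cbacc
  20 |  17 | cbcbacc
  21 |   1 | cbccaacaaaacbaaacbcbacc
  22 |  22 | cc
  23 |   3 | ccaacaaaacbaaacbcbacc

[8, 9, 14, 5, 10, 15, 6, 11, 16, 0, 21, 13, 20, 18, 2, 23, 7, 4, 12, 19, 17, 1, 22, 3]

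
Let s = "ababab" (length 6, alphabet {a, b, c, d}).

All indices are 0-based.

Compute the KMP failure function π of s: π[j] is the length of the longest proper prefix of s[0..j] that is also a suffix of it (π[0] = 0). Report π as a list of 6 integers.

π[0] = 0
j=1 s[j]='b': π[1]=0 (border '')
j=2 s[j]='a': π[2]=1 (border 'a')
j=3 s[j]='b': π[3]=2 (border 'ab')
j=4 s[j]='a': π[4]=3 (border 'aba')
j=5 s[j]='b': π[5]=4 (border 'abab')

[0, 0, 1, 2, 3, 4]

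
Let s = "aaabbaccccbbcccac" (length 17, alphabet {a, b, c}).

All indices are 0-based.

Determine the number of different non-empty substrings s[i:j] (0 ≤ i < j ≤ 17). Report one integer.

130

rank | idx | suffix
   0 |   0 | aaabbaccccbbcccac
   1 |   1 | aabbaccccbbcccac
   2 |   2 | abbaccccbbcccac
   3 |  15 | ac
   4 |   5 | accccbbcccac
   5 |   4 | baccccbbcccac
   6 |   3 | bbaccccbbcccac
   7 |  10 | bbcccac
   8 |  11 | bcccac
   9 |  16 | c
  10 |  14 | cac
  11 |   9 | cbbcccac
  12 |  13 | ccac
  13 |   8 | ccbbcccac
  14 |  12 | cccac
  15 |   7 | cccbbcccac
  16 |   6 | ccccbbcccac

SA = [0, 1, 2, 15, 5, 4, 3, 10, 11, 16, 14, 9, 13, 8, 12, 7, 6]
rank  pair      lcp
   1  s[0:],s[1:]  2  'aa'
   2  s[1:],s[2:]  1  'a'
   3  s[2:],s[15:]  1  'a'
   4  s[15:],s[5:]  2  'ac'
   5  s[5:],s[4:]  0  ''
   6  s[4:],s[3:]  1  'b'
   7  s[3:],s[10:]  2  'bb'
   8  s[10:],s[11:]  1  'b'
   9  s[11:],s[16:]  0  ''
  10  s[16:],s[14:]  1  'c'
  11  s[14:],s[9:]  1  'c'
  12  s[9:],s[13:]  1  'c'
  13  s[13:],s[8:]  2  'cc'
  14  s[8:],s[12:]  2  'cc'
  15  s[12:],s[7:]  3  'ccc'
  16  s[7:],s[6:]  3  'ccc'

n(n+1)/2 = 17·18/2 = 153
Σ LCP = 0 + 2 + 1 + 1 + 2 + 0 + 1 + 2 + 1 + 0 + 1 + 1 + 1 + 2 + 2 + 3 + 3 = 23
distinct = 153 − 23 = 130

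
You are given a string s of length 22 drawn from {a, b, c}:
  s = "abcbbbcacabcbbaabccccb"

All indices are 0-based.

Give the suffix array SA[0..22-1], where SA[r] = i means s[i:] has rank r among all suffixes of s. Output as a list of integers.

[14, 9, 0, 15, 7, 21, 13, 12, 3, 4, 5, 10, 1, 16, 8, 6, 20, 11, 2, 19, 18, 17]

rank→(start, suffix):
  0 → (14, 'aabccccb')
  1 → (9, 'abcbbaabccccb')
  2 → (0, 'abcbbbcacabcbbaabccccb')
  3 → (15, 'abccccb')
  4 → (7, 'acabcbbaabccccb')
  5 → (21, 'b')
  6 → (13, 'baabccccb')
  7 → (12, 'bbaabccccb')
  8 → (3, 'bbbcacabcbbaabccccb')
  9 → (4, 'bbcacabcbbaabccccb')
  10 → (5, 'bcacabcbbaabccccb')
  11 → (10, 'bcbbaabccccb')
  12 → (1, 'bcbbbcacabcbbaabccccb')
  13 → (16, 'bccccb')
  14 → (8, 'cabcbbaabccccb')
  15 → (6, 'cacabcbbaabccccb')
  16 → (20, 'cb')
  17 → (11, 'cbbaabccccb')
  18 → (2, 'cbbbcacabcbbaabccccb')
  19 → (19, 'ccb')
  20 → (18, 'cccb')
  21 → (17, 'ccccb')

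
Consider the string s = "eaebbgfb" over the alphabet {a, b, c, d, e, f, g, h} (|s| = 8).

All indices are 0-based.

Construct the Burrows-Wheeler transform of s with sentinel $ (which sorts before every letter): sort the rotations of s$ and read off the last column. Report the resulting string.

befeb$agb

rank  rotation   last
    0  $eaebbgfb  b
    1  aebbgfb$e  e
    2  b$eaebbgf  f
    3  bbgfb$eae  e
    4  bgfb$eaeb  b
    5  eaebbgfb$  $
    6  ebbgfb$ea  a
    7  fb$eaebbg  g
    8  gfb$eaebb  b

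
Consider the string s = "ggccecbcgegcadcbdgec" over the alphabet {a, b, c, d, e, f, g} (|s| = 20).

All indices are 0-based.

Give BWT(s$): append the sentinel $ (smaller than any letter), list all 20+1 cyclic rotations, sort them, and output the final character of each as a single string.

ccccegedgcbabgcgegdc$

rank  rotation               last
    0  $ggccecbcgegcadcbdgec  c
    1  adcbdgec$ggccecbcgegc  c
    2  bcgegcadcbdgec$ggccec  c
    3  bdgec$ggccecbcgegcadc  c
    4  c$ggccecbcgegcadcbdge  e
    5  cadcbdgec$ggccecbcgeg  g
    6  cbcgegcadcbdgec$ggcce  e
    7  cbdgec$ggccecbcgegcad  d
    8  ccecbcgegcadcbdgec$gg  g
    9  cecbcgegcadcbdgec$ggc  c
   10  cgegcadcbdgec$ggccecb  b
   11  dcbdgec$ggccecbcgegca  a
   12  dgec$ggccecbcgegcadcb  b
   13  ec$ggccecbcgegcadcbdg  g
   14  ecbcgegcadcbdgec$ggcc  c
   15  egcadcbdgec$ggccecbcg  g
   16  gcadcbdgec$ggccecbcge  e
   17  gccecbcgegcadcbdgec$g  g
   18  gec$ggccecbcgegcadcbd  d
   19  gegcadcbdgec$ggccecbc  c
   20  ggccecbcgegcadcbdgec$  $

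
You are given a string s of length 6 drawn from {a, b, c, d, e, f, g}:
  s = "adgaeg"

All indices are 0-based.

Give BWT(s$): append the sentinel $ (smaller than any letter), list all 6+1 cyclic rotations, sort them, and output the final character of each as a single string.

rank  rotation last
    0  $adgaeg  g
    1  adgaeg$  $
    2  aeg$adg  g
    3  dgaeg$a  a
    4  eg$adga  a
    5  g$adgae  e
    6  gaeg$ad  d

g$gaaed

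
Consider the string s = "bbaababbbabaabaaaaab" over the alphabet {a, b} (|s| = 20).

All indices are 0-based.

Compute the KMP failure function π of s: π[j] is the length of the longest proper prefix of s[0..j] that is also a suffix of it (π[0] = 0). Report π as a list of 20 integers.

[0, 1, 0, 0, 1, 0, 1, 2, 2, 3, 1, 0, 0, 1, 0, 0, 0, 0, 0, 1]

π[0] = 0
j=1 s[j]='b': π[1]=1 (border 'b')
j=2 s[j]='a': k: 1→0; π[2]=0 (border '')
j=3 s[j]='a': π[3]=0 (border '')
j=4 s[j]='b': π[4]=1 (border 'b')
j=5 s[j]='a': k: 1→0; π[5]=0 (border '')
j=6 s[j]='b': π[6]=1 (border 'b')
j=7 s[j]='b': π[7]=2 (border 'bb')
j=8 s[j]='b': k: 2→1; π[8]=2 (border 'bb')
j=9 s[j]='a': π[9]=3 (border 'bba')
j=10 s[j]='b': k: 3→0; π[10]=1 (border 'b')
j=11 s[j]='a': k: 1→0; π[11]=0 (border '')
j=12 s[j]='a': π[12]=0 (border '')
j=13 s[j]='b': π[13]=1 (border 'b')
j=14 s[j]='a': k: 1→0; π[14]=0 (border '')
j=15 s[j]='a': π[15]=0 (border '')
j=16 s[j]='a': π[16]=0 (border '')
j=17 s[j]='a': π[17]=0 (border '')
j=18 s[j]='a': π[18]=0 (border '')
j=19 s[j]='b': π[19]=1 (border 'b')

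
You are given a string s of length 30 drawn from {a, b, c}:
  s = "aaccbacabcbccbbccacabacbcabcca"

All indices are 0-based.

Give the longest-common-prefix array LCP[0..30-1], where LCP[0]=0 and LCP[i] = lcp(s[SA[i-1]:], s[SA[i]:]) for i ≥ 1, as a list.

[0, 1, 1, 2, 3, 1, 4, 2, 2, 0, 3, 1, 1, 2, 2, 4, 3, 0, 2, 3, 4, 2, 1, 2, 2, 3, 1, 3, 2, 3]

rank | idx | suffix
   0 |  29 | a
   1 |   0 | aaccbacabcbccbbccacabacbcabcca
   2 |  19 | abacbcabcca
   3 |   7 | abcbccbbccacabacbcabcca
   4 |  25 | abcca
   5 |  17 | acabacbcabcca
   6 |   5 | acabcbccbbccacabacbcabcca
   7 |  21 | acbcabcca
   8 |   1 | accbacabcbccbbccacabacbcabcca
   9 |   4 | bacabcbccbbccacabacbcabcca
  10 |  20 | bacbcabcca
  11 |  13 | bbccacabacbcabcca
  12 |  23 | bcabcca
  13 |   8 | bcbccbbccacabacbcabcca
  14 |  26 | bcca
  15 |  14 | bccacabacbcabcca
  16 |  10 | bccbbccacabacbcabcca
  17 |  28 | ca
  18 |  18 | cabacbcabcca
  19 |   6 | cabcbccbbccacabacbcabcca
  20 |  24 | cabcca
  21 |  16 | cacabacbcabcca
  22 |   3 | cbacabcbccbbccacabacbcabcca
  23 |  12 | cbbccacabacbcabcca
  24 |  22 | cbcabcca
  25 |   9 | cbccbbccacabacbcabcca
  26 |  27 | cca
  27 |  15 | ccacabacbcabcca
  28 |   2 | ccbacabcbccbbccacabacbcabcca
  29 |  11 | ccbbccacabacbcabcca

SA = [29, 0, 19, 7, 25, 17, 5, 21, 1, 4, 20, 13, 23, 8, 26, 14, 10, 28, 18, 6, 24, 16, 3, 12, 22, 9, 27, 15, 2, 11]
[i] adj suffixes → lcp
  [1] 29/0 → 1 ('a')
  [2] 0/19 → 1 ('a')
  [3] 19/7 → 2 ('ab')
  [4] 7/25 → 3 ('abc')
  [5] 25/17 → 1 ('a')
  [6] 17/5 → 4 ('acab')
  [7] 5/21 → 2 ('ac')
  [8] 21/1 → 2 ('ac')
  [9] 1/4 → 0 ('')
  [10] 4/20 → 3 ('bac')
  [11] 20/13 → 1 ('b')
  [12] 13/23 → 1 ('b')
  [13] 23/8 → 2 ('bc')
  [14] 8/26 → 2 ('bc')
  [15] 26/14 → 4 ('bcca')
  [16] 14/10 → 3 ('bcc')
  [17] 10/28 → 0 ('')
  [18] 28/18 → 2 ('ca')
  [19] 18/6 → 3 ('cab')
  [20] 6/24 → 4 ('cabc')
  [21] 24/16 → 2 ('ca')
  [22] 16/3 → 1 ('c')
  [23] 3/12 → 2 ('cb')
  [24] 12/22 → 2 ('cb')
  [25] 22/9 → 3 ('cbc')
  [26] 9/27 → 1 ('c')
  [27] 27/15 → 3 ('cca')
  [28] 15/2 → 2 ('cc')
  [29] 2/11 → 3 ('ccb')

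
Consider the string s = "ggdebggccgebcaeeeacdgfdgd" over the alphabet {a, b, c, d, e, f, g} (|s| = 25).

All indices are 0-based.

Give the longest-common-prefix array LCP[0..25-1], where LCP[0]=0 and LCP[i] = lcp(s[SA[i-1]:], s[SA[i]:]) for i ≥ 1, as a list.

[0, 1, 0, 1, 0, 1, 1, 1, 0, 1, 1, 2, 0, 1, 2, 1, 2, 0, 0, 1, 2, 1, 1, 1, 2]

sorted suffixes:
  #0 SA[0]=17  'acdgfdgd'
  #1 SA[1]=13  'aeeeacdgfdgd'
  #2 SA[2]=11  'bcaeeeacdgfdgd'
  #3 SA[3]=4  'bggccgebcaeeeacdgfdgd'
  #4 SA[4]=12  'caeeeacdgfdgd'
  #5 SA[5]=7  'ccgebcaeeeacdgfdgd'
  #6 SA[6]=18  'cdgfdgd'
  #7 SA[7]=8  'cgebcaeeeacdgfdgd'
  #8 SA[8]=24  'd'
  #9 SA[9]=2  'debggccgebcaeeeacdgfdgd'
  #10 SA[10]=22  'dgd'
  #11 SA[11]=19  'dgfdgd'
  #12 SA[12]=16  'eacdgfdgd'
  #13 SA[13]=10  'ebcaeeeacdgfdgd'
  #14 SA[14]=3  'ebggccgebcaeeeacdgfdgd'
  #15 SA[15]=15  'eeacdgfdgd'
  #16 SA[16]=14  'eeeacdgfdgd'
  #17 SA[17]=21  'fdgd'
  #18 SA[18]=6  'gccgebcaeeeacdgfdgd'
  #19 SA[19]=23  'gd'
  #20 SA[20]=1  'gdebggccgebcaeeeacdgfdgd'
  #21 SA[21]=9  'gebcaeeeacdgfdgd'
  #22 SA[22]=20  'gfdgd'
  #23 SA[23]=5  'ggccgebcaeeeacdgfdgd'
  #24 SA[24]=0  'ggdebggccgebcaeeeacdgfdgd'

SA = [17, 13, 11, 4, 12, 7, 18, 8, 24, 2, 22, 19, 16, 10, 3, 15, 14, 21, 6, 23, 1, 9, 20, 5, 0]
rank  pair      lcp
   1  s[17:],s[13:]  1  'a'
   2  s[13:],s[11:]  0  ''
   3  s[11:],s[4:]  1  'b'
   4  s[4:],s[12:]  0  ''
   5  s[12:],s[7:]  1  'c'
   6  s[7:],s[18:]  1  'c'
   7  s[18:],s[8:]  1  'c'
   8  s[8:],s[24:]  0  ''
   9  s[24:],s[2:]  1  'd'
  10  s[2:],s[22:]  1  'd'
  11  s[22:],s[19:]  2  'dg'
  12  s[19:],s[16:]  0  ''
  13  s[16:],s[10:]  1  'e'
  14  s[10:],s[3:]  2  'eb'
  15  s[3:],s[15:]  1  'e'
  16  s[15:],s[14:]  2  'ee'
  17  s[14:],s[21:]  0  ''
  18  s[21:],s[6:]  0  ''
  19  s[6:],s[23:]  1  'g'
  20  s[23:],s[1:]  2  'gd'
  21  s[1:],s[9:]  1  'g'
  22  s[9:],s[20:]  1  'g'
  23  s[20:],s[5:]  1  'g'
  24  s[5:],s[0:]  2  'gg'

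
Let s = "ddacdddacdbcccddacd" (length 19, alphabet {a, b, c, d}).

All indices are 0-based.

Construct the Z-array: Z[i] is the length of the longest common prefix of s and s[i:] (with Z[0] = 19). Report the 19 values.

[19, 1, 0, 0, 2, 5, 1, 0, 0, 1, 0, 0, 0, 0, 5, 1, 0, 0, 1]

Z[0]=19
i=1: i≥r, start 0; Z[1]=1 grow→box=[1,2)
i=2: i≥r, start 0; Z[2]=0
i=3: i≥r, start 0; Z[3]=0
i=4: i≥r, start 0; Z[4]=2 grow→box=[4,6)
i=5: min(r-i=1, Z[1]=1)=1; Z[5]=5 grow→box=[5,10)
i=6: min(r-i=4, Z[1]=1)=1; Z[6]=1
i=7: min(r-i=3, Z[2]=0)=0; Z[7]=0
i=8: min(r-i=2, Z[3]=0)=0; Z[8]=0
i=9: min(r-i=1, Z[4]=2)=1; Z[9]=1
i=10: i≥r, start 0; Z[10]=0
i=11: i≥r, start 0; Z[11]=0
i=12: i≥r, start 0; Z[12]=0
i=13: i≥r, start 0; Z[13]=0
i=14: i≥r, start 0; Z[14]=5 grow→box=[14,19)
i=15: min(r-i=4, Z[1]=1)=1; Z[15]=1
i=16: min(r-i=3, Z[2]=0)=0; Z[16]=0
i=17: min(r-i=2, Z[3]=0)=0; Z[17]=0
i=18: min(r-i=1, Z[4]=2)=1; Z[18]=1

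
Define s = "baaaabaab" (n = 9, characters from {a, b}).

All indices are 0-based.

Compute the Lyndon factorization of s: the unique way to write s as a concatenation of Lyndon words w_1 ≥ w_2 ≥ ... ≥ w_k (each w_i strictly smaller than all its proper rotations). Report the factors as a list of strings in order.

emit factor 1: 'b' (i=0, period=1)
emit factor 2: 'aaaabaab' (i=1, period=8)

["b", "aaaabaab"]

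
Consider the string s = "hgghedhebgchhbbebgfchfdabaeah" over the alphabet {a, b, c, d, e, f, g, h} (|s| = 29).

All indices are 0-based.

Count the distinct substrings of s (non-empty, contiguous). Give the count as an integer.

409

sorted suffixes:
  #0 SA[0]=23  'abaeah'
  #1 SA[1]=25  'aeah'
  #2 SA[2]=27  'ah'
  #3 SA[3]=24  'baeah'
  #4 SA[4]=13  'bbebgfchfdabaeah'
  #5 SA[5]=14  'bebgfchfdabaeah'
  #6 SA[6]=8  'bgchhbbebgfchfdabaeah'
  #7 SA[7]=16  'bgfchfdabaeah'
  #8 SA[8]=19  'chfdabaeah'
  #9 SA[9]=10  'chhbbebgfchfdabaeah'
  #10 SA[10]=22  'dabaeah'
  #11 SA[11]=5  'dhebgchhbbebgfchfdabaeah'
  #12 SA[12]=26  'eah'
  #13 SA[13]=7  'ebgchhbbebgfchfdabaeah'
  #14 SA[14]=15  'ebgfchfdabaeah'
  #15 SA[15]=4  'edhebgchhbbebgfchfdabaeah'
  #16 SA[16]=18  'fchfdabaeah'
  #17 SA[17]=21  'fdabaeah'
  #18 SA[18]=9  'gchhbbebgfchfdabaeah'
  #19 SA[19]=17  'gfchfdabaeah'
  #20 SA[20]=1  'gghedhebgchhbbebgfchfdabaeah'
  #21 SA[21]=2  'ghedhebgchhbbebgfchfdabaeah'
  #22 SA[22]=28  'h'
  #23 SA[23]=12  'hbbebgfchfdabaeah'
  #24 SA[24]=6  'hebgchhbbebgfchfdabaeah'
  #25 SA[25]=3  'hedhebgchhbbebgfchfdabaeah'
  #26 SA[26]=20  'hfdabaeah'
  #27 SA[27]=0  'hgghedhebgchhbbebgfchfdabaeah'
  #28 SA[28]=11  'hhbbebgfchfdabaeah'

SA = [23, 25, 27, 24, 13, 14, 8, 16, 19, 10, 22, 5, 26, 7, 15, 4, 18, 21, 9, 17, 1, 2, 28, 12, 6, 3, 20, 0, 11]
[i] adj suffixes → lcp
  [1] 23/25 → 1 ('a')
  [2] 25/27 → 1 ('a')
  [3] 27/24 → 0 ('')
  [4] 24/13 → 1 ('b')
  [5] 13/14 → 1 ('b')
  [6] 14/8 → 1 ('b')
  [7] 8/16 → 2 ('bg')
  [8] 16/19 → 0 ('')
  [9] 19/10 → 2 ('ch')
  [10] 10/22 → 0 ('')
  [11] 22/5 → 1 ('d')
  [12] 5/26 → 0 ('')
  [13] 26/7 → 1 ('e')
  [14] 7/15 → 3 ('ebg')
  [15] 15/4 → 1 ('e')
  [16] 4/18 → 0 ('')
  [17] 18/21 → 1 ('f')
  [18] 21/9 → 0 ('')
  [19] 9/17 → 1 ('g')
  [20] 17/1 → 1 ('g')
  [21] 1/2 → 1 ('g')
  [22] 2/28 → 0 ('')
  [23] 28/12 → 1 ('h')
  [24] 12/6 → 1 ('h')
  [25] 6/3 → 2 ('he')
  [26] 3/20 → 1 ('h')
  [27] 20/0 → 1 ('h')
  [28] 0/11 → 1 ('h')

n(n+1)/2 = 29·30/2 = 435
Σ LCP = 0 + 1 + 1 + 0 + 1 + 1 + 1 + 2 + 0 + 2 + 0 + 1 + 0 + 1 + 3 + 1 + 0 + 1 + 0 + 1 + 1 + 1 + 0 + 1 + 1 + 2 + 1 + 1 + 1 = 26
distinct = 435 − 26 = 409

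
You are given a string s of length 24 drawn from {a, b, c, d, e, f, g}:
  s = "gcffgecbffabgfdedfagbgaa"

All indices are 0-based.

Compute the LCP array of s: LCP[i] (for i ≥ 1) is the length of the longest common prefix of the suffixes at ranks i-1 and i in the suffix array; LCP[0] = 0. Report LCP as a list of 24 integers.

[0, 1, 1, 1, 0, 1, 2, 0, 1, 0, 1, 0, 1, 0, 2, 1, 1, 2, 1, 0, 1, 1, 1, 1]

rank | idx | suffix
   0 |  23 | a
   1 |  22 | aa
   2 |  10 | abgfdedfagbgaa
   3 |  18 | agbgaa
   4 |   7 | bffabgfdedfagbgaa
   5 |  20 | bgaa
   6 |  11 | bgfdedfagbgaa
   7 |   6 | cbffabgfdedfagbgaa
   8 |   1 | cffgecbffabgfdedfagbgaa
   9 |  14 | dedfagbgaa
  10 |  16 | dfagbgaa
  11 |   5 | ecbffabgfdedfagbgaa
  12 |  15 | edfagbgaa
  13 |   9 | fabgfdedfagbgaa
  14 |  17 | fagbgaa
  15 |  13 | fdedfagbgaa
  16 |   8 | ffabgfdedfagbgaa
  17 |   2 | ffgecbffabgfdedfagbgaa
  18 |   3 | fgecbffabgfdedfagbgaa
  19 |  21 | gaa
  20 |  19 | gbgaa
  21 |   0 | gcffgecbffabgfdedfagbgaa
  22 |   4 | gecbffabgfdedfagbgaa
  23 |  12 | gfdedfagbgaa

SA = [23, 22, 10, 18, 7, 20, 11, 6, 1, 14, 16, 5, 15, 9, 17, 13, 8, 2, 3, 21, 19, 0, 4, 12]
i: (SA[i-1],SA[i]) lcp shared
  1: (23,22) 1 'a'
  2: (22,10) 1 'a'
  3: (10,18) 1 'a'
  4: (18,7) 0 ''
  5: (7,20) 1 'b'
  6: (20,11) 2 'bg'
  7: (11,6) 0 ''
  8: (6,1) 1 'c'
  9: (1,14) 0 ''
  10: (14,16) 1 'd'
  11: (16,5) 0 ''
  12: (5,15) 1 'e'
  13: (15,9) 0 ''
  14: (9,17) 2 'fa'
  15: (17,13) 1 'f'
  16: (13,8) 1 'f'
  17: (8,2) 2 'ff'
  18: (2,3) 1 'f'
  19: (3,21) 0 ''
  20: (21,19) 1 'g'
  21: (19,0) 1 'g'
  22: (0,4) 1 'g'
  23: (4,12) 1 'g'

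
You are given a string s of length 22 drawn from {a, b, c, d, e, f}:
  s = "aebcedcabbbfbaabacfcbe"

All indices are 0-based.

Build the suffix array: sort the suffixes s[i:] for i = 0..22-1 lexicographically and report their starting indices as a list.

[13, 14, 7, 16, 0, 12, 15, 8, 9, 2, 20, 10, 6, 19, 3, 17, 5, 21, 1, 4, 11, 18]

rank | idx | suffix
   0 |  13 | aabacfcbe
   1 |  14 | abacfcbe
   2 |   7 | abbbfbaabacfcbe
   3 |  16 | acfcbe
   4 |   0 | aebcedcabbbfbaabacfcbe
   5 |  12 | baabacfcbe
   6 |  15 | bacfcbe
   7 |   8 | bbbfbaabacfcbe
   8 |   9 | bbfbaabacfcbe
   9 |   2 | bcedcabbbfbaabacfcbe
  10 |  20 | be
  11 |  10 | bfbaabacfcbe
  12 |   6 | cabbbfbaabacfcbe
  13 |  19 | cbe
  14 |   3 | cedcabbbfbaabacfcbe
  15 |  17 | cfcbe
  16 |   5 | dcabbbfbaabacfcbe
  17 |  21 | e
  18 |   1 | ebcedcabbbfbaabacfcbe
  19 |   4 | edcabbbfbaabacfcbe
  20 |  11 | fbaabacfcbe
  21 |  18 | fcbe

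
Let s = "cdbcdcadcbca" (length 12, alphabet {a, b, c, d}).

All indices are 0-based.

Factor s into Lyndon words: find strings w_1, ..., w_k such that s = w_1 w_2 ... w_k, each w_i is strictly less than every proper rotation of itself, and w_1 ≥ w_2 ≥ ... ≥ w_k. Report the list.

["cd", "bcdc", "adcbc", "a"]

emit factor 1: 'cd' (i=0, period=2)
emit factor 2: 'bcdc' (i=2, period=4)
emit factor 3: 'adcbc' (i=6, period=5)
emit factor 4: 'a' (i=11, period=1)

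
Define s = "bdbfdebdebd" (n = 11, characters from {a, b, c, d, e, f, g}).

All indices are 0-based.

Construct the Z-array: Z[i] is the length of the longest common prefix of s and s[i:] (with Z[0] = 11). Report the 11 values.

Z[0]=11
i=1: fresh scan; Z[1]=0
i=2: fresh scan; Z[2]=1 grow→box=[2,3)
i=3: fresh scan; Z[3]=0
i=4: fresh scan; Z[4]=0
i=5: fresh scan; Z[5]=0
i=6: fresh scan; Z[6]=2 grow→box=[6,8)
i=7: min(r-i=1, Z[1]=0)=0; Z[7]=0
i=8: fresh scan; Z[8]=0
i=9: fresh scan; Z[9]=2 grow→box=[9,11)
i=10: min(r-i=1, Z[1]=0)=0; Z[10]=0

[11, 0, 1, 0, 0, 0, 2, 0, 0, 2, 0]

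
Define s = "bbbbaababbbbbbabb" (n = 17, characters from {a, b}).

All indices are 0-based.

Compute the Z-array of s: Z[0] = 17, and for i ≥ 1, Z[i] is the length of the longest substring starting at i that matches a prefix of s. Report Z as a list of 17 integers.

Z[0]=17
i=1: i≥r, start 0; Z[1]=3 extend→box=[1,4)
i=2: min(r-i=2, Z[1]=3)=2; Z[2]=2
i=3: min(r-i=1, Z[2]=2)=1; Z[3]=1
i=4: i≥r, start 0; Z[4]=0
i=5: i≥r, start 0; Z[5]=0
i=6: i≥r, start 0; Z[6]=1 extend→box=[6,7)
i=7: i≥r, start 0; Z[7]=0
i=8: i≥r, start 0; Z[8]=4 extend→box=[8,12)
i=9: min(r-i=3, Z[1]=3)=3; Z[9]=4 extend→box=[9,13)
i=10: min(r-i=3, Z[1]=3)=3; Z[10]=5 extend→box=[10,15)
i=11: min(r-i=4, Z[1]=3)=3; Z[11]=3
i=12: min(r-i=3, Z[2]=2)=2; Z[12]=2
i=13: min(r-i=2, Z[3]=1)=1; Z[13]=1
i=14: min(r-i=1, Z[4]=0)=0; Z[14]=0
i=15: i≥r, start 0; Z[15]=2 extend→box=[15,17)
i=16: min(r-i=1, Z[1]=3)=1; Z[16]=1

[17, 3, 2, 1, 0, 0, 1, 0, 4, 4, 5, 3, 2, 1, 0, 2, 1]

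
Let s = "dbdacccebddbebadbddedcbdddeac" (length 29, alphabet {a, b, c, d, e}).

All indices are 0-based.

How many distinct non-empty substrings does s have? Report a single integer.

395

rank→(start, suffix):
  0 → (27, 'ac')
  1 → (3, 'acccebddbebadbddedcbdddeac')
  2 → (14, 'adbddedcbdddeac')
  3 → (13, 'badbddedcbdddeac')
  4 → (1, 'bdacccebddbebadbddedcbdddeac')
  5 → (8, 'bddbebadbddedcbdddeac')
  6 → (22, 'bdddeac')
  7 → (16, 'bddedcbdddeac')
  8 → (11, 'bebadbddedcbdddeac')
  9 → (28, 'c')
  10 → (21, 'cbdddeac')
  11 → (4, 'cccebddbebadbddedcbdddeac')
  12 → (5, 'ccebddbebadbddedcbdddeac')
  13 → (6, 'cebddbebadbddedcbdddeac')
  14 → (2, 'dacccebddbebadbddedcbdddeac')
  15 → (0, 'dbdacccebddbebadbddedcbdddeac')
  16 → (15, 'dbddedcbdddeac')
  17 → (10, 'dbebadbddedcbdddeac')
  18 → (20, 'dcbdddeac')
  19 → (9, 'ddbebadbddedcbdddeac')
  20 → (23, 'dddeac')
  21 → (24, 'ddeac')
  22 → (17, 'ddedcbdddeac')
  23 → (25, 'deac')
  24 → (18, 'dedcbdddeac')
  25 → (26, 'eac')
  26 → (12, 'ebadbddedcbdddeac')
  27 → (7, 'ebddbebadbddedcbdddeac')
  28 → (19, 'edcbdddeac')

SA = [27, 3, 14, 13, 1, 8, 22, 16, 11, 28, 21, 4, 5, 6, 2, 0, 15, 10, 20, 9, 23, 24, 17, 25, 18, 26, 12, 7, 19]
[i] adj suffixes → lcp
  [1] 27/3 → 2 ('ac')
  [2] 3/14 → 1 ('a')
  [3] 14/13 → 0 ('')
  [4] 13/1 → 1 ('b')
  [5] 1/8 → 2 ('bd')
  [6] 8/22 → 3 ('bdd')
  [7] 22/16 → 3 ('bdd')
  [8] 16/11 → 1 ('b')
  [9] 11/28 → 0 ('')
  [10] 28/21 → 1 ('c')
  [11] 21/4 → 1 ('c')
  [12] 4/5 → 2 ('cc')
  [13] 5/6 → 1 ('c')
  [14] 6/2 → 0 ('')
  [15] 2/0 → 1 ('d')
  [16] 0/15 → 3 ('dbd')
  [17] 15/10 → 2 ('db')
  [18] 10/20 → 1 ('d')
  [19] 20/9 → 1 ('d')
  [20] 9/23 → 2 ('dd')
  [21] 23/24 → 2 ('dd')
  [22] 24/17 → 3 ('dde')
  [23] 17/25 → 1 ('d')
  [24] 25/18 → 2 ('de')
  [25] 18/26 → 0 ('')
  [26] 26/12 → 1 ('e')
  [27] 12/7 → 2 ('eb')
  [28] 7/19 → 1 ('e')

n(n+1)/2 = 29·30/2 = 435
Σ LCP = 0 + 2 + 1 + 0 + 1 + 2 + 3 + 3 + 1 + 0 + 1 + 1 + 2 + 1 + 0 + 1 + 3 + 2 + 1 + 1 + 2 + 2 + 3 + 1 + 2 + 0 + 1 + 2 + 1 = 40
distinct = 435 − 40 = 395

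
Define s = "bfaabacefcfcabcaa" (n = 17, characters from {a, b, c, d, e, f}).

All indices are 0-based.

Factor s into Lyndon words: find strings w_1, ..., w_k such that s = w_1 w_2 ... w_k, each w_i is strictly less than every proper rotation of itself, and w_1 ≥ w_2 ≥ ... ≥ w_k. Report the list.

["bf", "aabacefcfcabc", "a", "a"]

emit factor 1: 'bf' (i=0, period=2)
emit factor 2: 'aabacefcfcabc' (i=2, period=13)
emit factor 3: 'a' (i=15, period=1)
emit factor 4: 'a' (i=16, period=1)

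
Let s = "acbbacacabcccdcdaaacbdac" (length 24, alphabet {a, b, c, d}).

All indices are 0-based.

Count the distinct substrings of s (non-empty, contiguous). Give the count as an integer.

sorted suffixes:
  #0 SA[0]=16  'aaacbdac'
  #1 SA[1]=17  'aacbdac'
  #2 SA[2]=8  'abcccdcdaaacbdac'
  #3 SA[3]=22  'ac'
  #4 SA[4]=6  'acabcccdcdaaacbdac'
  #5 SA[5]=4  'acacabcccdcdaaacbdac'
  #6 SA[6]=0  'acbbacacabcccdcdaaacbdac'
  #7 SA[7]=18  'acbdac'
  #8 SA[8]=3  'bacacabcccdcdaaacbdac'
  #9 SA[9]=2  'bbacacabcccdcdaaacbdac'
  #10 SA[10]=9  'bcccdcdaaacbdac'
  #11 SA[11]=20  'bdac'
  #12 SA[12]=23  'c'
  #13 SA[13]=7  'cabcccdcdaaacbdac'
  #14 SA[14]=5  'cacabcccdcdaaacbdac'
  #15 SA[15]=1  'cbbacacabcccdcdaaacbdac'
  #16 SA[16]=19  'cbdac'
  #17 SA[17]=10  'cccdcdaaacbdac'
  #18 SA[18]=11  'ccdcdaaacbdac'
  #19 SA[19]=14  'cdaaacbdac'
  #20 SA[20]=12  'cdcdaaacbdac'
  #21 SA[21]=15  'daaacbdac'
  #22 SA[22]=21  'dac'
  #23 SA[23]=13  'dcdaaacbdac'

SA = [16, 17, 8, 22, 6, 4, 0, 18, 3, 2, 9, 20, 23, 7, 5, 1, 19, 10, 11, 14, 12, 15, 21, 13]
i: (SA[i-1],SA[i]) lcp shared
  1: (16,17) 2 'aa'
  2: (17,8) 1 'a'
  3: (8,22) 1 'a'
  4: (22,6) 2 'ac'
  5: (6,4) 3 'aca'
  6: (4,0) 2 'ac'
  7: (0,18) 3 'acb'
  8: (18,3) 0 ''
  9: (3,2) 1 'b'
  10: (2,9) 1 'b'
  11: (9,20) 1 'b'
  12: (20,23) 0 ''
  13: (23,7) 1 'c'
  14: (7,5) 2 'ca'
  15: (5,1) 1 'c'
  16: (1,19) 2 'cb'
  17: (19,10) 1 'c'
  18: (10,11) 2 'cc'
  19: (11,14) 1 'c'
  20: (14,12) 2 'cd'
  21: (12,15) 0 ''
  22: (15,21) 2 'da'
  23: (21,13) 1 'd'

n(n+1)/2 = 24·25/2 = 300
Σ LCP = 0 + 2 + 1 + 1 + 2 + 3 + 2 + 3 + 0 + 1 + 1 + 1 + 0 + 1 + 2 + 1 + 2 + 1 + 2 + 1 + 2 + 0 + 2 + 1 = 32
distinct = 300 − 32 = 268

268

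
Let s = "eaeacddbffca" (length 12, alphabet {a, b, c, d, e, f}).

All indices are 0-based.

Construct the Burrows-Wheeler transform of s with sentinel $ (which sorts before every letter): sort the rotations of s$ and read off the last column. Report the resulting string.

aceedfadca$fb

rank  rotation       last
    0  $eaeacddbffca  a
    1  a$eaeacddbffc  c
    2  acddbffca$eae  e
    3  aeacddbffca$e  e
    4  bffca$eaeacdd  d
    5  ca$eaeacddbff  f
    6  cddbffca$eaea  a
    7  dbffca$eaeacd  d
    8  ddbffca$eaeac  c
    9  eacddbffca$ea  a
   10  eaeacddbffca$  $
   11  fca$eaeacddbf  f
   12  ffca$eaeacddb  b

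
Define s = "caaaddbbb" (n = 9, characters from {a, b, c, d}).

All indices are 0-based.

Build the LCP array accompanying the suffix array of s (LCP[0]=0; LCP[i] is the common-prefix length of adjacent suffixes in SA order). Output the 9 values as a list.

[0, 2, 1, 0, 1, 2, 0, 0, 1]

rank→(start, suffix):
  0 → (1, 'aaaddbbb')
  1 → (2, 'aaddbbb')
  2 → (3, 'addbbb')
  3 → (8, 'b')
  4 → (7, 'bb')
  5 → (6, 'bbb')
  6 → (0, 'caaaddbbb')
  7 → (5, 'dbbb')
  8 → (4, 'ddbbb')

SA = [1, 2, 3, 8, 7, 6, 0, 5, 4]
[i] adj suffixes → lcp
  [1] 1/2 → 2 ('aa')
  [2] 2/3 → 1 ('a')
  [3] 3/8 → 0 ('')
  [4] 8/7 → 1 ('b')
  [5] 7/6 → 2 ('bb')
  [6] 6/0 → 0 ('')
  [7] 0/5 → 0 ('')
  [8] 5/4 → 1 ('d')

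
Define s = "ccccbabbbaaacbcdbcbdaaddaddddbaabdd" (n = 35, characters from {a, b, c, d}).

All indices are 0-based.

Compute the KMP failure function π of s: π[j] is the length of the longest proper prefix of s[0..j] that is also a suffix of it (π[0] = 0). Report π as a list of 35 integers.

[0, 1, 2, 3, 0, 0, 0, 0, 0, 0, 0, 0, 1, 0, 1, 0, 0, 1, 0, 0, 0, 0, 0, 0, 0, 0, 0, 0, 0, 0, 0, 0, 0, 0, 0]

π[0] = 0
j=1 s[j]='c': π[1]=1 (border 'c')
j=2 s[j]='c': π[2]=2 (border 'cc')
j=3 s[j]='c': π[3]=3 (border 'ccc')
j=4 s[j]='b': k: 3→2→1→0; π[4]=0 (border '')
j=5 s[j]='a': π[5]=0 (border '')
j=6 s[j]='b': π[6]=0 (border '')
j=7 s[j]='b': π[7]=0 (border '')
j=8 s[j]='b': π[8]=0 (border '')
j=9 s[j]='a': π[9]=0 (border '')
j=10 s[j]='a': π[10]=0 (border '')
j=11 s[j]='a': π[11]=0 (border '')
j=12 s[j]='c': π[12]=1 (border 'c')
j=13 s[j]='b': k: 1→0; π[13]=0 (border '')
j=14 s[j]='c': π[14]=1 (border 'c')
j=15 s[j]='d': k: 1→0; π[15]=0 (border '')
j=16 s[j]='b': π[16]=0 (border '')
j=17 s[j]='c': π[17]=1 (border 'c')
j=18 s[j]='b': k: 1→0; π[18]=0 (border '')
j=19 s[j]='d': π[19]=0 (border '')
j=20 s[j]='a': π[20]=0 (border '')
j=21 s[j]='a': π[21]=0 (border '')
j=22 s[j]='d': π[22]=0 (border '')
j=23 s[j]='d': π[23]=0 (border '')
j=24 s[j]='a': π[24]=0 (border '')
j=25 s[j]='d': π[25]=0 (border '')
j=26 s[j]='d': π[26]=0 (border '')
j=27 s[j]='d': π[27]=0 (border '')
j=28 s[j]='d': π[28]=0 (border '')
j=29 s[j]='b': π[29]=0 (border '')
j=30 s[j]='a': π[30]=0 (border '')
j=31 s[j]='a': π[31]=0 (border '')
j=32 s[j]='b': π[32]=0 (border '')
j=33 s[j]='d': π[33]=0 (border '')
j=34 s[j]='d': π[34]=0 (border '')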